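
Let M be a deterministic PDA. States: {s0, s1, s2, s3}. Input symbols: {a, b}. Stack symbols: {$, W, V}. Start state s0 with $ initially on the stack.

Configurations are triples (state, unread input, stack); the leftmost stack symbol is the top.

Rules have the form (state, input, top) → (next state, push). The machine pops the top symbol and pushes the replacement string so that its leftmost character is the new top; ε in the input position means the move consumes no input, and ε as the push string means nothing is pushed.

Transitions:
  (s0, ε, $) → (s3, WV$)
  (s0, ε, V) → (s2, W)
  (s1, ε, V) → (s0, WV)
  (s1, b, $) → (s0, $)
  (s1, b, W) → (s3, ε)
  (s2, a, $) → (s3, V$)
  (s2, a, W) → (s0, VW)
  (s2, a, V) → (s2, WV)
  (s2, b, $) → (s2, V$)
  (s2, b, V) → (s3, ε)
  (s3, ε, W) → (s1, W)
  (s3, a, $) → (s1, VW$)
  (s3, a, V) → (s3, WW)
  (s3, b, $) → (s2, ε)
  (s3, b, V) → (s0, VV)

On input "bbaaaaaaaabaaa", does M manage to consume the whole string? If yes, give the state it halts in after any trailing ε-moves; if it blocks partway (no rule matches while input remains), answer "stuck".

stuck

(s0, bbaaaaaaaabaaa, $)
  ε-move, top $: go to s3, push WV$ → (s3, bbaaaaaaaabaaa, WV$)
  ε-move, top W: go to s1, push W → (s1, bbaaaaaaaabaaa, WV$)
  read b, top W: go to s3, push ε → (s3, baaaaaaaabaaa, V$)
  read b, top V: go to s0, push VV → (s0, aaaaaaaabaaa, VV$)
  ε-move, top V: go to s2, push W → (s2, aaaaaaaabaaa, WV$)
  read a, top W: go to s0, push VW → (s0, aaaaaaabaaa, VWV$)
  ε-move, top V: go to s2, push W → (s2, aaaaaaabaaa, WWV$)
  read a, top W: go to s0, push VW → (s0, aaaaaabaaa, VWWV$)
  ε-move, top V: go to s2, push W → (s2, aaaaaabaaa, WWWV$)
  read a, top W: go to s0, push VW → (s0, aaaaabaaa, VWWWV$)
  ε-move, top V: go to s2, push W → (s2, aaaaabaaa, WWWWV$)
  read a, top W: go to s0, push VW → (s0, aaaabaaa, VWWWWV$)
  ε-move, top V: go to s2, push W → (s2, aaaabaaa, WWWWWV$)
  read a, top W: go to s0, push VW → (s0, aaabaaa, VWWWWWV$)
  ε-move, top V: go to s2, push W → (s2, aaabaaa, WWWWWWV$)
  read a, top W: go to s0, push VW → (s0, aabaaa, VWWWWWWV$)
  ε-move, top V: go to s2, push W → (s2, aabaaa, WWWWWWWV$)
  read a, top W: go to s0, push VW → (s0, abaaa, VWWWWWWWV$)
  ε-move, top V: go to s2, push W → (s2, abaaa, WWWWWWWWV$)
  read a, top W: go to s0, push VW → (s0, baaa, VWWWWWWWWV$)
  ε-move, top V: go to s2, push W → (s2, baaa, WWWWWWWWWV$)
No transition for (s2, b, top W); M blocks with input baaa remaining.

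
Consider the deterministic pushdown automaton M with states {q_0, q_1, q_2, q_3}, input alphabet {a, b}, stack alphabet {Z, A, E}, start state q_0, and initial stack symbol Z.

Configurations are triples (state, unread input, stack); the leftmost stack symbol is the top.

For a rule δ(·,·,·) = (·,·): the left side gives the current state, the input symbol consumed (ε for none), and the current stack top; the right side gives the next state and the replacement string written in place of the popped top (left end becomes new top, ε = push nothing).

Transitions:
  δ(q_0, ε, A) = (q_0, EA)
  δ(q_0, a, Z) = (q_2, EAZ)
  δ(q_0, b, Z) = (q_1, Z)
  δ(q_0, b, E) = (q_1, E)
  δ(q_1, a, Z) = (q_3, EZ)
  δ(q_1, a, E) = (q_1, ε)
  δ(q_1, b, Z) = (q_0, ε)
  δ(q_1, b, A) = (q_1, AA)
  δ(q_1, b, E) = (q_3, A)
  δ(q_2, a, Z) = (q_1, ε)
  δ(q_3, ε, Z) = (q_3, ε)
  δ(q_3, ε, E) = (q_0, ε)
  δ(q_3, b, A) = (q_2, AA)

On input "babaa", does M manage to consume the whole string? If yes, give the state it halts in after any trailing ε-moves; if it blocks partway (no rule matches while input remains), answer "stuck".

(q_0, babaa, Z)
  read b, top Z: go to q_1, push Z → (q_1, abaa, Z)
  read a, top Z: go to q_3, push EZ → (q_3, baa, EZ)
  ε-move, top E: go to q_0, push ε → (q_0, baa, Z)
  read b, top Z: go to q_1, push Z → (q_1, aa, Z)
  read a, top Z: go to q_3, push EZ → (q_3, a, EZ)
  ε-move, top E: go to q_0, push ε → (q_0, a, Z)
  read a, top Z: go to q_2, push EAZ → (q_2, ε, EAZ)
All input consumed; M is in state q_2.

q_2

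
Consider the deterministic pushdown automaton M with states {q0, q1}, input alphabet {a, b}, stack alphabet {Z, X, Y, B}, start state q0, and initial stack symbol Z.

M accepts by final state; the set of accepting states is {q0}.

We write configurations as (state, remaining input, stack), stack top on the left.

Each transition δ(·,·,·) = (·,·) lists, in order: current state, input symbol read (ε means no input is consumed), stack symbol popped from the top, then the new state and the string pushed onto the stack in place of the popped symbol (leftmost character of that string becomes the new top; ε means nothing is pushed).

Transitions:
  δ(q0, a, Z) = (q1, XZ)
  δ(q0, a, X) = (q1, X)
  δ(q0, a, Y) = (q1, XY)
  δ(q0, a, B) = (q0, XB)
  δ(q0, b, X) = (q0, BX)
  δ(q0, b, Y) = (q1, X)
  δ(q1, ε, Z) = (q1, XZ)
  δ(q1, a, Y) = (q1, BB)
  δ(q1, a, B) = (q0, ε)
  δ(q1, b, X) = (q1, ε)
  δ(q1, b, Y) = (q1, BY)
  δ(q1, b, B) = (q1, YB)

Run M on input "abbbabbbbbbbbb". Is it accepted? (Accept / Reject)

(q0, abbbabbbbbbbbb, Z) ⊢ (q1, bbbabbbbbbbbb, XZ) ⊢ (q1, bbabbbbbbbbb, Z) ⊢ (q1, bbabbbbbbbbb, XZ) ⊢ (q1, babbbbbbbbb, Z) ⊢ (q1, babbbbbbbbb, XZ) ⊢ (q1, abbbbbbbbb, Z) ⊢ (q1, abbbbbbbbb, XZ)
No transition applies at (q1, abbbbbbbbb, XZ); input not fully consumed.

Reject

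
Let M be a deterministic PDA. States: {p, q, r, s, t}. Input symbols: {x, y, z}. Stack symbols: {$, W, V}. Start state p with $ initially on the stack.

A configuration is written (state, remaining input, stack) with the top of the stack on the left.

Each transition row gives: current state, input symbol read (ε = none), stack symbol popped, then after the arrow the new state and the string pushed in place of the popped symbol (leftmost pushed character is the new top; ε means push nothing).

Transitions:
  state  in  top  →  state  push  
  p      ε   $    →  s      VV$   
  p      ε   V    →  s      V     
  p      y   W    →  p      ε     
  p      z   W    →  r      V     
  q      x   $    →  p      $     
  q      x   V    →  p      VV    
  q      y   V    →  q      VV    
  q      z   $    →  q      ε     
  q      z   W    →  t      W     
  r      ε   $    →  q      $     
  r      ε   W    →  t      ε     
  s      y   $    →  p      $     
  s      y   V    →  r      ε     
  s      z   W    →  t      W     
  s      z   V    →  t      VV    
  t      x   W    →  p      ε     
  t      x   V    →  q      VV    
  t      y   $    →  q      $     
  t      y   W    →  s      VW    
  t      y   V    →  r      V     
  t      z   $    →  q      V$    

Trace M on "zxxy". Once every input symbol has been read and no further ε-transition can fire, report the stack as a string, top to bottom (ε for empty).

(p, zxxy, $)
  ε-move, top $: go to s, push VV$ → (s, zxxy, VV$)
  read z, top V: go to t, push VV → (t, xxy, VVV$)
  read x, top V: go to q, push VV → (q, xy, VVVV$)
  read x, top V: go to p, push VV → (p, y, VVVVV$)
  ε-move, top V: go to s, push V → (s, y, VVVVV$)
  read y, top V: go to r, push ε → (r, ε, VVVV$)
All input consumed in state r with stack VVVV$.

VVVV$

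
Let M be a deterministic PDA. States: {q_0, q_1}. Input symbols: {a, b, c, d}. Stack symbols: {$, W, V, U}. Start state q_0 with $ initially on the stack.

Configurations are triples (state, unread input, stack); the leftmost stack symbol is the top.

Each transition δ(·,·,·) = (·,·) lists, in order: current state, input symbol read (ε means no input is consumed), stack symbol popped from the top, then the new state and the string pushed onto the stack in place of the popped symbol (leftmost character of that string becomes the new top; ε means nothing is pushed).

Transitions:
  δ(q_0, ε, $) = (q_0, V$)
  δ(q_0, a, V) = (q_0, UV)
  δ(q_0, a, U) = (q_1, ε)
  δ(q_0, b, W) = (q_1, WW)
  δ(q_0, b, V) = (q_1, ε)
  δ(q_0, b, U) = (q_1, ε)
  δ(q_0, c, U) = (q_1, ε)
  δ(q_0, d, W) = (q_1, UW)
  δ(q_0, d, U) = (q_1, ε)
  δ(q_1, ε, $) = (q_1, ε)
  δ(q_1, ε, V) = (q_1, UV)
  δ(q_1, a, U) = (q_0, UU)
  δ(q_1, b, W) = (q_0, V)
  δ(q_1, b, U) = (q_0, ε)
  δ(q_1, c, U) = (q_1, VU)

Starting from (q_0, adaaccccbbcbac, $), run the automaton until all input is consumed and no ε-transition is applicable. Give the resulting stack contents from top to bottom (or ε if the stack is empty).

(q_0, adaaccccbbcbac, $)
  ε-move, top $: go to q_0, push V$ → (q_0, adaaccccbbcbac, V$)
  read a, top V: go to q_0, push UV → (q_0, daaccccbbcbac, UV$)
  read d, top U: go to q_1, push ε → (q_1, aaccccbbcbac, V$)
  ε-move, top V: go to q_1, push UV → (q_1, aaccccbbcbac, UV$)
  read a, top U: go to q_0, push UU → (q_0, accccbbcbac, UUV$)
  read a, top U: go to q_1, push ε → (q_1, ccccbbcbac, UV$)
  read c, top U: go to q_1, push VU → (q_1, cccbbcbac, VUV$)
  ε-move, top V: go to q_1, push UV → (q_1, cccbbcbac, UVUV$)
  read c, top U: go to q_1, push VU → (q_1, ccbbcbac, VUVUV$)
  ε-move, top V: go to q_1, push UV → (q_1, ccbbcbac, UVUVUV$)
  read c, top U: go to q_1, push VU → (q_1, cbbcbac, VUVUVUV$)
  ε-move, top V: go to q_1, push UV → (q_1, cbbcbac, UVUVUVUV$)
  read c, top U: go to q_1, push VU → (q_1, bbcbac, VUVUVUVUV$)
  ε-move, top V: go to q_1, push UV → (q_1, bbcbac, UVUVUVUVUV$)
  read b, top U: go to q_0, push ε → (q_0, bcbac, VUVUVUVUV$)
  read b, top V: go to q_1, push ε → (q_1, cbac, UVUVUVUV$)
  read c, top U: go to q_1, push VU → (q_1, bac, VUVUVUVUV$)
  ε-move, top V: go to q_1, push UV → (q_1, bac, UVUVUVUVUV$)
  read b, top U: go to q_0, push ε → (q_0, ac, VUVUVUVUV$)
  read a, top V: go to q_0, push UV → (q_0, c, UVUVUVUVUV$)
  read c, top U: go to q_1, push ε → (q_1, ε, VUVUVUVUV$)
  ε-move, top V: go to q_1, push UV → (q_1, ε, UVUVUVUVUV$)
All input consumed in state q_1 with stack UVUVUVUVUV$.

UVUVUVUVUV$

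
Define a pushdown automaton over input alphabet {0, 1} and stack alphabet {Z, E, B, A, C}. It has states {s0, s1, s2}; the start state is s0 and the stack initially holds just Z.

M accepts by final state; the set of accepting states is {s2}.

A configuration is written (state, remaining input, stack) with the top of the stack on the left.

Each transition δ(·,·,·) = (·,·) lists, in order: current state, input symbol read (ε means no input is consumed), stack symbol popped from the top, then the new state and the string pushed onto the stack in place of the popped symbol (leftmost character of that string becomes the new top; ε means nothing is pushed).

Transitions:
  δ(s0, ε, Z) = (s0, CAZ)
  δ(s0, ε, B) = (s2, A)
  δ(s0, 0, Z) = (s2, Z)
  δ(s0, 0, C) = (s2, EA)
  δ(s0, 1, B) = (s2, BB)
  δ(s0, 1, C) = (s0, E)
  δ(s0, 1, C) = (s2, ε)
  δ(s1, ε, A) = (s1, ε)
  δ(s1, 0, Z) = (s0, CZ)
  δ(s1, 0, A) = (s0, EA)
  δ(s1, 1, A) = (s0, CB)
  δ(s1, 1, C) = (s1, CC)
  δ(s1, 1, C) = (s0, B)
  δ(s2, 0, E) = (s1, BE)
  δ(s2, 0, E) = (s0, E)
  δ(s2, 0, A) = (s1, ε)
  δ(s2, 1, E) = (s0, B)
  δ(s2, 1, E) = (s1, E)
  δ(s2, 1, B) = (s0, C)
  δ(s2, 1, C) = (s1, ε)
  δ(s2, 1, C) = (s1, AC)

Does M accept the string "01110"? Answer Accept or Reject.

One accepting computation: (s0, 01110, Z) ⊢ (s0, 01110, CAZ) ⊢ (s2, 1110, EAAZ) ⊢ (s0, 110, BAAZ) ⊢ (s2, 10, BBAAZ) ⊢ (s0, 0, CBAAZ) ⊢ (s2, ε, EABAAZ)
All input consumed and state s2 ∈ F.

Accept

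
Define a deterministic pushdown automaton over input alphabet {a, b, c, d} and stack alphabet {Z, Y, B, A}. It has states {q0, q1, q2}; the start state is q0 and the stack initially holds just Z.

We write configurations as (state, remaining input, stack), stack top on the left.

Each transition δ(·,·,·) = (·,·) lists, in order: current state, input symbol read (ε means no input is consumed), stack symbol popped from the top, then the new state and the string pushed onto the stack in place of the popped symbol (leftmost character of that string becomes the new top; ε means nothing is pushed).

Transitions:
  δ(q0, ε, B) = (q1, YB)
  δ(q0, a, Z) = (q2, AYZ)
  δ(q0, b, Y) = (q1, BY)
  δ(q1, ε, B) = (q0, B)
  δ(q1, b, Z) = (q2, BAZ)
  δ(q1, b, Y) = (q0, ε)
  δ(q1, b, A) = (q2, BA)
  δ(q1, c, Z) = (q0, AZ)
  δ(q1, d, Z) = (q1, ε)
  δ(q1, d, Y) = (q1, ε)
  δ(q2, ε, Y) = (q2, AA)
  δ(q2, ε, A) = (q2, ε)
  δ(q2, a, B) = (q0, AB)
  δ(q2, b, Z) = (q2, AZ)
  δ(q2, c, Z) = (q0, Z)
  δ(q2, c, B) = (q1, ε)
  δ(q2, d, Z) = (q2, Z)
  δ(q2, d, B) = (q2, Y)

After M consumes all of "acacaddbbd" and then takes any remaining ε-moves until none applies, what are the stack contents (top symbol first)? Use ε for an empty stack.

(q0, acacaddbbd, Z)
  read a, top Z: go to q2, push AYZ → (q2, cacaddbbd, AYZ)
  ε-move, top A: go to q2, push ε → (q2, cacaddbbd, YZ)
  ε-move, top Y: go to q2, push AA → (q2, cacaddbbd, AAZ)
  ε-move, top A: go to q2, push ε → (q2, cacaddbbd, AZ)
  ε-move, top A: go to q2, push ε → (q2, cacaddbbd, Z)
  read c, top Z: go to q0, push Z → (q0, acaddbbd, Z)
  read a, top Z: go to q2, push AYZ → (q2, caddbbd, AYZ)
  ε-move, top A: go to q2, push ε → (q2, caddbbd, YZ)
  ε-move, top Y: go to q2, push AA → (q2, caddbbd, AAZ)
  ε-move, top A: go to q2, push ε → (q2, caddbbd, AZ)
  ε-move, top A: go to q2, push ε → (q2, caddbbd, Z)
  read c, top Z: go to q0, push Z → (q0, addbbd, Z)
  read a, top Z: go to q2, push AYZ → (q2, ddbbd, AYZ)
  ε-move, top A: go to q2, push ε → (q2, ddbbd, YZ)
  ε-move, top Y: go to q2, push AA → (q2, ddbbd, AAZ)
  ε-move, top A: go to q2, push ε → (q2, ddbbd, AZ)
  ε-move, top A: go to q2, push ε → (q2, ddbbd, Z)
  read d, top Z: go to q2, push Z → (q2, dbbd, Z)
  read d, top Z: go to q2, push Z → (q2, bbd, Z)
  read b, top Z: go to q2, push AZ → (q2, bd, AZ)
  ε-move, top A: go to q2, push ε → (q2, bd, Z)
  read b, top Z: go to q2, push AZ → (q2, d, AZ)
  ε-move, top A: go to q2, push ε → (q2, d, Z)
  read d, top Z: go to q2, push Z → (q2, ε, Z)
All input consumed in state q2 with stack Z.

Z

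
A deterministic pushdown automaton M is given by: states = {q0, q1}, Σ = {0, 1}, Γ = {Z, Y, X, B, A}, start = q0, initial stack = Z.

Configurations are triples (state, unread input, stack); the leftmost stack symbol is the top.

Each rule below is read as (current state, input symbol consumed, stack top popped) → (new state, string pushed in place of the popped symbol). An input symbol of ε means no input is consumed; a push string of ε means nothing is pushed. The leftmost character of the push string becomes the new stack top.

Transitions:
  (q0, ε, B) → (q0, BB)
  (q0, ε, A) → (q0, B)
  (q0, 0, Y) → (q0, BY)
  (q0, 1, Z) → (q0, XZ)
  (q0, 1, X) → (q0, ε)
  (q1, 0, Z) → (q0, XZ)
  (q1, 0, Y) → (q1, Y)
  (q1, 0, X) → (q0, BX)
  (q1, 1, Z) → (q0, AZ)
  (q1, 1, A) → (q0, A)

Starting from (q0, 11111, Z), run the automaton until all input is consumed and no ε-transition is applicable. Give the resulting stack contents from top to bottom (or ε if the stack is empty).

(q0, 11111, Z)
  read 1, top Z: go to q0, push XZ → (q0, 1111, XZ)
  read 1, top X: go to q0, push ε → (q0, 111, Z)
  read 1, top Z: go to q0, push XZ → (q0, 11, XZ)
  read 1, top X: go to q0, push ε → (q0, 1, Z)
  read 1, top Z: go to q0, push XZ → (q0, ε, XZ)
All input consumed in state q0 with stack XZ.

XZ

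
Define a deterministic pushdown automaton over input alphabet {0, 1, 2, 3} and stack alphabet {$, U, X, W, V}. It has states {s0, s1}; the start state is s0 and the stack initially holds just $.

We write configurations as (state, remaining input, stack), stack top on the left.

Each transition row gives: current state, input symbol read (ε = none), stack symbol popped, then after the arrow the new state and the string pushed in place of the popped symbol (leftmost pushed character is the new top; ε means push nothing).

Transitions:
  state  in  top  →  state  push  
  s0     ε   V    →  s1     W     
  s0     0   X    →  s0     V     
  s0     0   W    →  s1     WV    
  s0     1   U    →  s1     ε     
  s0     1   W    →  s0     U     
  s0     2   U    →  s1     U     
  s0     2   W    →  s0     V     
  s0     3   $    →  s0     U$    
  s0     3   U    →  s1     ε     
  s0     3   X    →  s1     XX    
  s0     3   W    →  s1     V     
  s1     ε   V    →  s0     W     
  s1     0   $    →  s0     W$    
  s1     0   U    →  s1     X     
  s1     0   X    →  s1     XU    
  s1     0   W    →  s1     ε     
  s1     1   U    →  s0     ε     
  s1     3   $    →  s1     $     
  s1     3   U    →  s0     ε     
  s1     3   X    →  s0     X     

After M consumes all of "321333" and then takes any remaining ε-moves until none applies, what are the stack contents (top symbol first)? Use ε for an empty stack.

$

(s0, 321333, $) ⊢ (s0, 21333, U$) ⊢ (s1, 1333, U$) ⊢ (s0, 333, $) ⊢ (s0, 33, U$) ⊢ (s1, 3, $) ⊢ (s1, ε, $)
All input consumed in state s1 with stack $.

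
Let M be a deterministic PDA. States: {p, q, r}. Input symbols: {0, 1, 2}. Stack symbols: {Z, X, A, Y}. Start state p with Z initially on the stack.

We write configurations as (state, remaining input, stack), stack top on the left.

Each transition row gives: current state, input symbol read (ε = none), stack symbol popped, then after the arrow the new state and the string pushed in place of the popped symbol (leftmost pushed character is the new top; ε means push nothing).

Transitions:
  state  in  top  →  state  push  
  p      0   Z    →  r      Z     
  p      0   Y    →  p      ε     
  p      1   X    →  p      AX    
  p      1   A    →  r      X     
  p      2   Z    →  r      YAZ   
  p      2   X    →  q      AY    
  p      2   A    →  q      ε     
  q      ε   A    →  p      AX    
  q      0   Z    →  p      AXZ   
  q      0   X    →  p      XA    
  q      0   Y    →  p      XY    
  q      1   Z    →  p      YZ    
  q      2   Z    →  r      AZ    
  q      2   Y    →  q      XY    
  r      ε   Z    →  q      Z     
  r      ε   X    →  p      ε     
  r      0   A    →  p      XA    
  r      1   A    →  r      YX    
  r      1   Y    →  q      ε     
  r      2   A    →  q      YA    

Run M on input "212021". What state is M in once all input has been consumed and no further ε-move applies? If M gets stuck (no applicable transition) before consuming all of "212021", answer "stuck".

(p, 212021, Z)
  read 2, top Z: go to r, push YAZ → (r, 12021, YAZ)
  read 1, top Y: go to q, push ε → (q, 2021, AZ)
  ε-move, top A: go to p, push AX → (p, 2021, AXZ)
  read 2, top A: go to q, push ε → (q, 021, XZ)
  read 0, top X: go to p, push XA → (p, 21, XAZ)
  read 2, top X: go to q, push AY → (q, 1, AYAZ)
  ε-move, top A: go to p, push AX → (p, 1, AXYAZ)
  read 1, top A: go to r, push X → (r, ε, XXYAZ)
  ε-move, top X: go to p, push ε → (p, ε, XYAZ)
All input consumed; M is in state p.

p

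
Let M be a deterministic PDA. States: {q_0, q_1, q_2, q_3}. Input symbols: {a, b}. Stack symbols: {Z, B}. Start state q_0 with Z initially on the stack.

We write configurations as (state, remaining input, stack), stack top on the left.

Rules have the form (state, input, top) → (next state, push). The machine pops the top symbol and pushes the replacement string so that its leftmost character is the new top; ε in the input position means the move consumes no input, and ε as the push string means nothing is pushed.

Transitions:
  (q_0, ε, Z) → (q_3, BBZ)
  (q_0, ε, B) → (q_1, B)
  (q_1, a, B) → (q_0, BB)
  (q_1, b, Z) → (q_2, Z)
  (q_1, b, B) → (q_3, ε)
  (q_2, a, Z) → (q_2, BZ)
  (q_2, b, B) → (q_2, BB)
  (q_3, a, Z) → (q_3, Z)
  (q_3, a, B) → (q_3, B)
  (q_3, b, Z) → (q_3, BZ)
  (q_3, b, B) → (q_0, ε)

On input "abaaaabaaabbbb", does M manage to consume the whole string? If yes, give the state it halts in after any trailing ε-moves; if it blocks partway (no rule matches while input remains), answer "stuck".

q_3

(q_0, abaaaabaaabbbb, Z) ⊢ (q_3, abaaaabaaabbbb, BBZ) ⊢ (q_3, baaaabaaabbbb, BBZ) ⊢ (q_0, aaaabaaabbbb, BZ) ⊢ (q_1, aaaabaaabbbb, BZ) ⊢ (q_0, aaabaaabbbb, BBZ) ⊢ (q_1, aaabaaabbbb, BBZ) ⊢ (q_0, aabaaabbbb, BBBZ) ⊢ (q_1, aabaaabbbb, BBBZ) ⊢ (q_0, abaaabbbb, BBBBZ) ⊢ (q_1, abaaabbbb, BBBBZ) ⊢ (q_0, baaabbbb, BBBBBZ) ⊢ (q_1, baaabbbb, BBBBBZ) ⊢ (q_3, aaabbbb, BBBBZ) ⊢ (q_3, aabbbb, BBBBZ) ⊢ (q_3, abbbb, BBBBZ) ⊢ (q_3, bbbb, BBBBZ) ⊢ (q_0, bbb, BBBZ) ⊢ (q_1, bbb, BBBZ) ⊢ (q_3, bb, BBZ) ⊢ (q_0, b, BZ) ⊢ (q_1, b, BZ) ⊢ (q_3, ε, Z)
All input consumed; M is in state q_3.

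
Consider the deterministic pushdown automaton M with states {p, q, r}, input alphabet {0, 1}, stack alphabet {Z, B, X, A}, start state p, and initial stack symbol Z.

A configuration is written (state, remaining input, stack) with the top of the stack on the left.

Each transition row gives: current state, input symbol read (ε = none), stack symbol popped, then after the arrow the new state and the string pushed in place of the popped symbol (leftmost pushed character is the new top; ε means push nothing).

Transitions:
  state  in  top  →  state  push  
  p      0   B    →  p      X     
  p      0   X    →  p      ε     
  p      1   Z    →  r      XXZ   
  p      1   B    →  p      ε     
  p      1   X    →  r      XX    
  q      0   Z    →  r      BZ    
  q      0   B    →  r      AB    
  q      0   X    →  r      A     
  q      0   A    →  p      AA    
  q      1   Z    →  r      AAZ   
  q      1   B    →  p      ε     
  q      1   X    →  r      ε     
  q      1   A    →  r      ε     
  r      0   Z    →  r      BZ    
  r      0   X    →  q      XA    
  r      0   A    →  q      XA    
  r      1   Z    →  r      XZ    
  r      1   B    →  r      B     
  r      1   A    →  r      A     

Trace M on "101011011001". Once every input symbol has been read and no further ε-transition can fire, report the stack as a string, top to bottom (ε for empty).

AAXZ

(p, 101011011001, Z)
  read 1, top Z: go to r, push XXZ → (r, 01011011001, XXZ)
  read 0, top X: go to q, push XA → (q, 1011011001, XAXZ)
  read 1, top X: go to r, push ε → (r, 011011001, AXZ)
  read 0, top A: go to q, push XA → (q, 11011001, XAXZ)
  read 1, top X: go to r, push ε → (r, 1011001, AXZ)
  read 1, top A: go to r, push A → (r, 011001, AXZ)
  read 0, top A: go to q, push XA → (q, 11001, XAXZ)
  read 1, top X: go to r, push ε → (r, 1001, AXZ)
  read 1, top A: go to r, push A → (r, 001, AXZ)
  read 0, top A: go to q, push XA → (q, 01, XAXZ)
  read 0, top X: go to r, push A → (r, 1, AAXZ)
  read 1, top A: go to r, push A → (r, ε, AAXZ)
All input consumed in state r with stack AAXZ.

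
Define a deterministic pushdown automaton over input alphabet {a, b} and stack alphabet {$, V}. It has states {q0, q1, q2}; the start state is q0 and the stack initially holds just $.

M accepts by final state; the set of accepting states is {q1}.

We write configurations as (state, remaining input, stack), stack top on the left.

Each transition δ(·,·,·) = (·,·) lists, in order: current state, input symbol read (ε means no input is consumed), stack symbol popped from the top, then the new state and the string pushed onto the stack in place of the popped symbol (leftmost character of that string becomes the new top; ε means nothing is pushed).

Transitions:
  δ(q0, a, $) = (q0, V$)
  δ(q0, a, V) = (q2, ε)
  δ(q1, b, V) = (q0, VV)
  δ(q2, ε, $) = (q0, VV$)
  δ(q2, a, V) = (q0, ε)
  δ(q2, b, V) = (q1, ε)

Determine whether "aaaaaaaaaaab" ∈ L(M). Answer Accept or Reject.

(q0, aaaaaaaaaaab, $)
  read a, top $: go to q0, push V$ → (q0, aaaaaaaaaab, V$)
  read a, top V: go to q2, push ε → (q2, aaaaaaaaab, $)
  ε-move, top $: go to q0, push VV$ → (q0, aaaaaaaaab, VV$)
  read a, top V: go to q2, push ε → (q2, aaaaaaaab, V$)
  read a, top V: go to q0, push ε → (q0, aaaaaaab, $)
  read a, top $: go to q0, push V$ → (q0, aaaaaab, V$)
  read a, top V: go to q2, push ε → (q2, aaaaab, $)
  ε-move, top $: go to q0, push VV$ → (q0, aaaaab, VV$)
  read a, top V: go to q2, push ε → (q2, aaaab, V$)
  read a, top V: go to q0, push ε → (q0, aaab, $)
  read a, top $: go to q0, push V$ → (q0, aab, V$)
  read a, top V: go to q2, push ε → (q2, ab, $)
  ε-move, top $: go to q0, push VV$ → (q0, ab, VV$)
  read a, top V: go to q2, push ε → (q2, b, V$)
  read b, top V: go to q1, push ε → (q1, ε, $)
All input consumed; state q1 ∈ F.

Accept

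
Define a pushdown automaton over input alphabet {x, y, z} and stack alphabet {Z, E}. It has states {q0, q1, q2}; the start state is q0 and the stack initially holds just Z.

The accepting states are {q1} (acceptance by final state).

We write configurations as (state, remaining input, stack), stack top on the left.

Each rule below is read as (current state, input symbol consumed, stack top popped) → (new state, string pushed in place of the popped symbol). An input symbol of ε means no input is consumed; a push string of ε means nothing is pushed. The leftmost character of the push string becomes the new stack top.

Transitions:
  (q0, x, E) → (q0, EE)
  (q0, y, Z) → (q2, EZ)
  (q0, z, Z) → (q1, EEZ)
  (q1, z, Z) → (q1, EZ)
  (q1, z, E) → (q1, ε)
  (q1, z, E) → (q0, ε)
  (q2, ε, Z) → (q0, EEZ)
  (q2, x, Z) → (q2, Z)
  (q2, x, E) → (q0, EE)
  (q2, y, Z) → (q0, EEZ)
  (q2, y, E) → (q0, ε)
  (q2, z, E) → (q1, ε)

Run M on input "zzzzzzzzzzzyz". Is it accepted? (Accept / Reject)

One accepting computation: (q0, zzzzzzzzzzzyz, Z) ⊢ (q1, zzzzzzzzzzyz, EEZ) ⊢ (q1, zzzzzzzzzyz, EZ) ⊢ (q1, zzzzzzzzyz, Z) ⊢ (q1, zzzzzzzyz, EZ) ⊢ (q1, zzzzzzyz, Z) ⊢ (q1, zzzzzyz, EZ) ⊢ (q1, zzzzyz, Z) ⊢ (q1, zzzyz, EZ) ⊢ (q1, zzyz, Z) ⊢ (q1, zyz, EZ) ⊢ (q0, yz, Z) ⊢ (q2, z, EZ) ⊢ (q1, ε, Z)
All input consumed and state q1 ∈ F.

Accept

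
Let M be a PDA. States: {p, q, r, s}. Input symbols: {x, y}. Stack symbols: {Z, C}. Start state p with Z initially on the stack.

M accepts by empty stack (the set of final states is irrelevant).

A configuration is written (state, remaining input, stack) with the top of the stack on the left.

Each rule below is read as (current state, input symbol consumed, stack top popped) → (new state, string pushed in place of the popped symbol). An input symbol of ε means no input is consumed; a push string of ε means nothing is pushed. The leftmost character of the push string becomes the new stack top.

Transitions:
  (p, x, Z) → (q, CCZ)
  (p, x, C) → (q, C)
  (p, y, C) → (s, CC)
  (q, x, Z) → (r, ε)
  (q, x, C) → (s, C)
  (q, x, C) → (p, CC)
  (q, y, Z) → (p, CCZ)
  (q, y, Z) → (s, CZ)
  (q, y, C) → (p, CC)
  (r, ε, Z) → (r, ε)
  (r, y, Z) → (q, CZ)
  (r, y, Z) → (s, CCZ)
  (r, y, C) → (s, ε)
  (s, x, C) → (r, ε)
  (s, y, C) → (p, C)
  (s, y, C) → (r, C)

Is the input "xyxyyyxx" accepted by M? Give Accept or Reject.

Reject

No computation consumes all input and empties the stack.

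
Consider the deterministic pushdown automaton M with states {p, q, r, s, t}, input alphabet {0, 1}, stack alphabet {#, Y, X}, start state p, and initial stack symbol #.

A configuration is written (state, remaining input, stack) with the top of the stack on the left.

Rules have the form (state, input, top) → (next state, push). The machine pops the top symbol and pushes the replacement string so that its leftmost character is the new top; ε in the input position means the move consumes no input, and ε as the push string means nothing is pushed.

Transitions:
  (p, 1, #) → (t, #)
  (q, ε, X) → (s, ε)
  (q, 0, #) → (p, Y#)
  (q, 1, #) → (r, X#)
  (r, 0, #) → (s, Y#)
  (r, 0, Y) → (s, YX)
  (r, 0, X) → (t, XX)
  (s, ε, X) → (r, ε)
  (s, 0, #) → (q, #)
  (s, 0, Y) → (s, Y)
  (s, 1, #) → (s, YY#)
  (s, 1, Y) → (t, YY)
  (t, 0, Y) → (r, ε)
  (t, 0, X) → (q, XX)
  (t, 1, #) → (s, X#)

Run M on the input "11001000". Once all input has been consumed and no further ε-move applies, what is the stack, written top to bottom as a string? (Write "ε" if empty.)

YX#

(p, 11001000, #)
  read 1, top #: go to t, push # → (t, 1001000, #)
  read 1, top #: go to s, push X# → (s, 001000, X#)
  ε-move, top X: go to r, push ε → (r, 001000, #)
  read 0, top #: go to s, push Y# → (s, 01000, Y#)
  read 0, top Y: go to s, push Y → (s, 1000, Y#)
  read 1, top Y: go to t, push YY → (t, 000, YY#)
  read 0, top Y: go to r, push ε → (r, 00, Y#)
  read 0, top Y: go to s, push YX → (s, 0, YX#)
  read 0, top Y: go to s, push Y → (s, ε, YX#)
All input consumed in state s with stack YX#.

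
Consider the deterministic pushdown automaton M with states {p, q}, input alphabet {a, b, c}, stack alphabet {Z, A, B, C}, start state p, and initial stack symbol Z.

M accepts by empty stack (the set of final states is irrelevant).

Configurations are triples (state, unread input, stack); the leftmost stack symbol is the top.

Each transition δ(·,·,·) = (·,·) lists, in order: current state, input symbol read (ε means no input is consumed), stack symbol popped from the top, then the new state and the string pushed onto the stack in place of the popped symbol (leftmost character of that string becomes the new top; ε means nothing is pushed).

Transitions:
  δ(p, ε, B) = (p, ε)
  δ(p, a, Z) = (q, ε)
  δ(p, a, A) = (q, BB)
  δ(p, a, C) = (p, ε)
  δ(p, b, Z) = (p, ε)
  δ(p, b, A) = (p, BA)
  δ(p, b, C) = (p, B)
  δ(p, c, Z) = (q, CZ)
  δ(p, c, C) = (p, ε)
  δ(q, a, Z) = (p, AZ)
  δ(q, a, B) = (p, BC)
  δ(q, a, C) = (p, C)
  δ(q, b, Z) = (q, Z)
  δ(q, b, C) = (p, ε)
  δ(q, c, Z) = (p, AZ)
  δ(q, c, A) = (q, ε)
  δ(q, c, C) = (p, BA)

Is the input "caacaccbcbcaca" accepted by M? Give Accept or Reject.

Accept

(p, caacaccbcbcaca, Z)
  read c, top Z: go to q, push CZ → (q, aacaccbcbcaca, CZ)
  read a, top C: go to p, push C → (p, acaccbcbcaca, CZ)
  read a, top C: go to p, push ε → (p, caccbcbcaca, Z)
  read c, top Z: go to q, push CZ → (q, accbcbcaca, CZ)
  read a, top C: go to p, push C → (p, ccbcbcaca, CZ)
  read c, top C: go to p, push ε → (p, cbcbcaca, Z)
  read c, top Z: go to q, push CZ → (q, bcbcaca, CZ)
  read b, top C: go to p, push ε → (p, cbcaca, Z)
  read c, top Z: go to q, push CZ → (q, bcaca, CZ)
  read b, top C: go to p, push ε → (p, caca, Z)
  read c, top Z: go to q, push CZ → (q, aca, CZ)
  read a, top C: go to p, push C → (p, ca, CZ)
  read c, top C: go to p, push ε → (p, a, Z)
  read a, top Z: go to q, push ε → (q, ε, ε)
All input consumed and the stack is empty.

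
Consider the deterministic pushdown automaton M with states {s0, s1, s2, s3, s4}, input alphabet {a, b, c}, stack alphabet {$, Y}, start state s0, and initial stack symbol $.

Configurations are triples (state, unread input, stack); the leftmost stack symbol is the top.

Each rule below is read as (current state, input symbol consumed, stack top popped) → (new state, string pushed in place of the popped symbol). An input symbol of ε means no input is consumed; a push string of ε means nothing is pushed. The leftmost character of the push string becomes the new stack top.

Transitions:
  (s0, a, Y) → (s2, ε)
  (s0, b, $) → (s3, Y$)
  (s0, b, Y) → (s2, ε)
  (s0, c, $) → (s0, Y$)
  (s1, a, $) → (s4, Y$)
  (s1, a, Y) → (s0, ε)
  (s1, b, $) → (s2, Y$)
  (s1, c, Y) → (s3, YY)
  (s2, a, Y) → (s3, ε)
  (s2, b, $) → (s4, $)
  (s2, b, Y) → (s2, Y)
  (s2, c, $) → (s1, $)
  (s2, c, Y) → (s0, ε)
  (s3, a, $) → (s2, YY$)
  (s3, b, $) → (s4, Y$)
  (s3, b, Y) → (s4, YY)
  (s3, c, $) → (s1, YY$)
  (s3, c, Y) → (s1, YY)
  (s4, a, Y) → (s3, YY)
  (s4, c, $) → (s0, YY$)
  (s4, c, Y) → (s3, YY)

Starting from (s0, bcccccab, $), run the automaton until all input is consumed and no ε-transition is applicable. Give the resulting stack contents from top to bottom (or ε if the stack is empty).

YYYY$

(s0, bcccccab, $)
  read b, top $: go to s3, push Y$ → (s3, cccccab, Y$)
  read c, top Y: go to s1, push YY → (s1, ccccab, YY$)
  read c, top Y: go to s3, push YY → (s3, cccab, YYY$)
  read c, top Y: go to s1, push YY → (s1, ccab, YYYY$)
  read c, top Y: go to s3, push YY → (s3, cab, YYYYY$)
  read c, top Y: go to s1, push YY → (s1, ab, YYYYYY$)
  read a, top Y: go to s0, push ε → (s0, b, YYYYY$)
  read b, top Y: go to s2, push ε → (s2, ε, YYYY$)
All input consumed in state s2 with stack YYYY$.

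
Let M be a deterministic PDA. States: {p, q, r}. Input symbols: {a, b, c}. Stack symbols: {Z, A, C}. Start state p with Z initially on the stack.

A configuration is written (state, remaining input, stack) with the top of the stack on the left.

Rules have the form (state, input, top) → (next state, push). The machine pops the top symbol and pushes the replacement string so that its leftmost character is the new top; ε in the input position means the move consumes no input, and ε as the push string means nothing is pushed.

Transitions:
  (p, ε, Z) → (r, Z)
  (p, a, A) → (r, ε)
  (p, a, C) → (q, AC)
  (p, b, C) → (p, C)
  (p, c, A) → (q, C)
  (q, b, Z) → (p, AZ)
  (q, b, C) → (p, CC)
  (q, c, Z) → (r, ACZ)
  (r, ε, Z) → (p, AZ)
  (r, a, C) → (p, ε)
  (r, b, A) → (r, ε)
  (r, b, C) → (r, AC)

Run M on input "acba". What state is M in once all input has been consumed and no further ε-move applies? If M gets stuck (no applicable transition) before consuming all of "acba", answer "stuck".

q

(p, acba, Z)
  ε-move, top Z: go to r, push Z → (r, acba, Z)
  ε-move, top Z: go to p, push AZ → (p, acba, AZ)
  read a, top A: go to r, push ε → (r, cba, Z)
  ε-move, top Z: go to p, push AZ → (p, cba, AZ)
  read c, top A: go to q, push C → (q, ba, CZ)
  read b, top C: go to p, push CC → (p, a, CCZ)
  read a, top C: go to q, push AC → (q, ε, ACCZ)
All input consumed; M is in state q.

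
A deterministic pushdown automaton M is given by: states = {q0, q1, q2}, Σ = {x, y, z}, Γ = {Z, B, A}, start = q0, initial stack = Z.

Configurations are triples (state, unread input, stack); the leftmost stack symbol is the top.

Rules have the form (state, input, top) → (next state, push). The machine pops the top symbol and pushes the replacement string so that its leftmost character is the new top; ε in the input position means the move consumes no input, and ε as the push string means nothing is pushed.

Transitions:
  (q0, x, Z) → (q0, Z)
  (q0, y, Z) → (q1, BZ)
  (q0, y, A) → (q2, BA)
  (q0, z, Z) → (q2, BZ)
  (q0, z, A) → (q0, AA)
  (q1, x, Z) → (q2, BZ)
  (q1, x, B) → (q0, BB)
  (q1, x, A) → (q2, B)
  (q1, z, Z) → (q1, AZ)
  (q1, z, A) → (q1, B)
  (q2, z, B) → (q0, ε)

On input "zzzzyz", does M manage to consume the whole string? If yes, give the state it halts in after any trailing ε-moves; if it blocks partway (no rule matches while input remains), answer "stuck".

(q0, zzzzyz, Z) ⊢ (q2, zzzyz, BZ) ⊢ (q0, zzyz, Z) ⊢ (q2, zyz, BZ) ⊢ (q0, yz, Z) ⊢ (q1, z, BZ)
No transition for (q1, z, top B); M blocks with input z remaining.

stuck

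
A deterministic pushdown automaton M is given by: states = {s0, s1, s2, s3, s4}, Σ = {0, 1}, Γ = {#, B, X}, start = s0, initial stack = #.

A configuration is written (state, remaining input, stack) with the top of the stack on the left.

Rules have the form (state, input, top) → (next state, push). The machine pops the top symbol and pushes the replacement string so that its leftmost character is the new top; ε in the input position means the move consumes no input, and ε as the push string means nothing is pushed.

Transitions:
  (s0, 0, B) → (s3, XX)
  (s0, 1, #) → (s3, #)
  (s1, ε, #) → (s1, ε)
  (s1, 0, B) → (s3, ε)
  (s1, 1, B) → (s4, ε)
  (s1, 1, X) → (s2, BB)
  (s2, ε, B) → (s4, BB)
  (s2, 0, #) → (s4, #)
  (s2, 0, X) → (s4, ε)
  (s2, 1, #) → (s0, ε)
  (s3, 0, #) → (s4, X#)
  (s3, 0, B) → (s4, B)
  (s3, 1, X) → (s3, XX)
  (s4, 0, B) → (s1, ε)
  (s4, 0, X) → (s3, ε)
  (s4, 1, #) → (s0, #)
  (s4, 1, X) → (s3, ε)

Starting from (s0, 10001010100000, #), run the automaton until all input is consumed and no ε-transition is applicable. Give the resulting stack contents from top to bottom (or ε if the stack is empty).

(s0, 10001010100000, #) ⊢ (s3, 0001010100000, #) ⊢ (s4, 001010100000, X#) ⊢ (s3, 01010100000, #) ⊢ (s4, 1010100000, X#) ⊢ (s3, 010100000, #) ⊢ (s4, 10100000, X#) ⊢ (s3, 0100000, #) ⊢ (s4, 100000, X#) ⊢ (s3, 00000, #) ⊢ (s4, 0000, X#) ⊢ (s3, 000, #) ⊢ (s4, 00, X#) ⊢ (s3, 0, #) ⊢ (s4, ε, X#)
All input consumed in state s4 with stack X#.

X#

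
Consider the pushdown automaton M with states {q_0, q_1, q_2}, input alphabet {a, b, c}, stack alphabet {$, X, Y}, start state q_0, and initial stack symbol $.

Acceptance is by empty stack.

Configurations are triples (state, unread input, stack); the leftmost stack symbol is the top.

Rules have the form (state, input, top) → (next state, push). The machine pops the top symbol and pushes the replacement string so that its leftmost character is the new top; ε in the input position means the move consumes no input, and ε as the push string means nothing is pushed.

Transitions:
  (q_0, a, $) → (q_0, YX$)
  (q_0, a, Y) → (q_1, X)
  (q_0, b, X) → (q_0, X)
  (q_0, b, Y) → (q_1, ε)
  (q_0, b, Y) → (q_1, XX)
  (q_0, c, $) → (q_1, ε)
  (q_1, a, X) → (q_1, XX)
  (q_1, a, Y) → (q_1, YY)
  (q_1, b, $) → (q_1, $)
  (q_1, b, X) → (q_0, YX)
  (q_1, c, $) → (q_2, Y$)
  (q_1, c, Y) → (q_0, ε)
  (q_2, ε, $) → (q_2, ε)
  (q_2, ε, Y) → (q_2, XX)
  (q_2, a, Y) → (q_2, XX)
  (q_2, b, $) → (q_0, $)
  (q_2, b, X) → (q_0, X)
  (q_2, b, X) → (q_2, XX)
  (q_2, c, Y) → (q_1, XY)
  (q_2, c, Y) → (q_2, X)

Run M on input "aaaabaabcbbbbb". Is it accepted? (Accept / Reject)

Reject

No computation consumes all input and empties the stack.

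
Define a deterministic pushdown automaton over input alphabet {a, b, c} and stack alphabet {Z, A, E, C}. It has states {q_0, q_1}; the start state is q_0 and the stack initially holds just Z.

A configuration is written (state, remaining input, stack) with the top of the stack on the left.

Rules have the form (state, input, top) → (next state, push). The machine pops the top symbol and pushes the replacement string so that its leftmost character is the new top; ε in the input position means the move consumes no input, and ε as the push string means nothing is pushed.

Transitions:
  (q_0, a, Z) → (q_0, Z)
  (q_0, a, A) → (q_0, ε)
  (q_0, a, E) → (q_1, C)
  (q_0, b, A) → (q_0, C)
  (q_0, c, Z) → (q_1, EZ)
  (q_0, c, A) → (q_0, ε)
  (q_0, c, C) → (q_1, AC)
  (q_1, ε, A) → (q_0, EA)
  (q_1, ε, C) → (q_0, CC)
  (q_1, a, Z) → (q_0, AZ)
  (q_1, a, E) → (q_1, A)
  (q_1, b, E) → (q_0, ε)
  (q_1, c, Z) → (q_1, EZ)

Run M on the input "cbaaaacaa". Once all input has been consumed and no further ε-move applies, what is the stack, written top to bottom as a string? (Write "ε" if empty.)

CCAZ

(q_0, cbaaaacaa, Z)
  read c, top Z: go to q_1, push EZ → (q_1, baaaacaa, EZ)
  read b, top E: go to q_0, push ε → (q_0, aaaacaa, Z)
  read a, top Z: go to q_0, push Z → (q_0, aaacaa, Z)
  read a, top Z: go to q_0, push Z → (q_0, aacaa, Z)
  read a, top Z: go to q_0, push Z → (q_0, acaa, Z)
  read a, top Z: go to q_0, push Z → (q_0, caa, Z)
  read c, top Z: go to q_1, push EZ → (q_1, aa, EZ)
  read a, top E: go to q_1, push A → (q_1, a, AZ)
  ε-move, top A: go to q_0, push EA → (q_0, a, EAZ)
  read a, top E: go to q_1, push C → (q_1, ε, CAZ)
  ε-move, top C: go to q_0, push CC → (q_0, ε, CCAZ)
All input consumed in state q_0 with stack CCAZ.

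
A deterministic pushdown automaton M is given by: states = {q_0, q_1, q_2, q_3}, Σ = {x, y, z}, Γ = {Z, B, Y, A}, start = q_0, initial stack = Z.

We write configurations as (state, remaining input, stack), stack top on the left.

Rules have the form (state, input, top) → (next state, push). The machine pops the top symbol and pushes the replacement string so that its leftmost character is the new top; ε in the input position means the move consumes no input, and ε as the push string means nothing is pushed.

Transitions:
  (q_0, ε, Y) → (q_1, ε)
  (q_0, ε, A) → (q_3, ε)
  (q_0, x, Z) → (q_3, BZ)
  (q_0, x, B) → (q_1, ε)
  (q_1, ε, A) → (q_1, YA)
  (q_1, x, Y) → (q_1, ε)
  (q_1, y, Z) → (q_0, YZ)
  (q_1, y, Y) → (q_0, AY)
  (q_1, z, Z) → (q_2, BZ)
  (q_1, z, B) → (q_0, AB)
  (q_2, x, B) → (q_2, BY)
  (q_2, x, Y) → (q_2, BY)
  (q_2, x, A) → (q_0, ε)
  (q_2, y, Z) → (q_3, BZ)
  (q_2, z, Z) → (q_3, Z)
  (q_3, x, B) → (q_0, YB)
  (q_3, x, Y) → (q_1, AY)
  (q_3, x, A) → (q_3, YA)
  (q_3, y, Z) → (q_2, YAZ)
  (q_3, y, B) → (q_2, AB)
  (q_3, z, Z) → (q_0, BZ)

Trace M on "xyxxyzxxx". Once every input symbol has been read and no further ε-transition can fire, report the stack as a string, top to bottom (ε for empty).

(q_0, xyxxyzxxx, Z)
  read x, top Z: go to q_3, push BZ → (q_3, yxxyzxxx, BZ)
  read y, top B: go to q_2, push AB → (q_2, xxyzxxx, ABZ)
  read x, top A: go to q_0, push ε → (q_0, xyzxxx, BZ)
  read x, top B: go to q_1, push ε → (q_1, yzxxx, Z)
  read y, top Z: go to q_0, push YZ → (q_0, zxxx, YZ)
  ε-move, top Y: go to q_1, push ε → (q_1, zxxx, Z)
  read z, top Z: go to q_2, push BZ → (q_2, xxx, BZ)
  read x, top B: go to q_2, push BY → (q_2, xx, BYZ)
  read x, top B: go to q_2, push BY → (q_2, x, BYYZ)
  read x, top B: go to q_2, push BY → (q_2, ε, BYYYZ)
All input consumed in state q_2 with stack BYYYZ.

BYYYZ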